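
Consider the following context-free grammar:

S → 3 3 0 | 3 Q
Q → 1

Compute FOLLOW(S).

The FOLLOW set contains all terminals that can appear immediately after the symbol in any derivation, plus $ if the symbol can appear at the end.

We compute FOLLOW(S) using the standard algorithm.
FOLLOW(S) starts with {$}.
FIRST(Q) = {1}
FIRST(S) = {3}
FOLLOW(Q) = {$}
FOLLOW(S) = {$}
Therefore, FOLLOW(S) = {$}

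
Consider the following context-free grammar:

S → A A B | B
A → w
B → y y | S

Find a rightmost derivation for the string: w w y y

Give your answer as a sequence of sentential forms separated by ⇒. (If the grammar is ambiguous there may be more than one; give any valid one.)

S ⇒ A A B ⇒ A A y y ⇒ A w y y ⇒ w w y y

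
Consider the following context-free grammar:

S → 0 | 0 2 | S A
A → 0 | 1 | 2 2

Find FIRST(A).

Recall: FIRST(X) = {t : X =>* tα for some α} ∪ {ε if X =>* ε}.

We compute FIRST(A) using the standard algorithm.
FIRST(A) = {0, 1, 2}
FIRST(S) = {0}
Therefore, FIRST(A) = {0, 1, 2}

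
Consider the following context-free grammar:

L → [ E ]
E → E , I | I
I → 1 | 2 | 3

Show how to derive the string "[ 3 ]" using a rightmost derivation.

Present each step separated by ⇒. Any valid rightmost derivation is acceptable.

L ⇒ [ E ] ⇒ [ I ] ⇒ [ 3 ]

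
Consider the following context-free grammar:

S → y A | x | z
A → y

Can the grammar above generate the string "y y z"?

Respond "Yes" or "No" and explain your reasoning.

No - no valid derivation exists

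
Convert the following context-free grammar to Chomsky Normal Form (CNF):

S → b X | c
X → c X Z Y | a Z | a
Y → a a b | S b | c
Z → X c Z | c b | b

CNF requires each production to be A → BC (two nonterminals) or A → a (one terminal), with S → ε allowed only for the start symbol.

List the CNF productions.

TB → b; S → c; TC → c; TA → a; X → a; Y → c; Z → b; S → TB X; X → TC X0; X0 → X X1; X1 → Z Y; X → TA Z; Y → TA X2; X2 → TA TB; Y → S TB; Z → X X3; X3 → TC Z; Z → TC TB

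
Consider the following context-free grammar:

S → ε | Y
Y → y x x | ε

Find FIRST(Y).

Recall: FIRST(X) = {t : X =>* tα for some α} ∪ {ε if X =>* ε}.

We compute FIRST(Y) using the standard algorithm.
FIRST(S) = {y, ε}
FIRST(Y) = {y, ε}
Therefore, FIRST(Y) = {y, ε}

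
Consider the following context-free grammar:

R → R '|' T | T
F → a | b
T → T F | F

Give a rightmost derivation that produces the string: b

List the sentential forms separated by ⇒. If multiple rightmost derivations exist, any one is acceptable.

R ⇒ T ⇒ F ⇒ b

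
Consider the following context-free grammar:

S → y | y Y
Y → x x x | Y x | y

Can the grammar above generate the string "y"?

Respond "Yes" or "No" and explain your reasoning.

Yes - a valid derivation exists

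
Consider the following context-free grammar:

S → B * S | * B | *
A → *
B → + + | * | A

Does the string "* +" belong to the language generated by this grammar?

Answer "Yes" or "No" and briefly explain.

No - no valid derivation exists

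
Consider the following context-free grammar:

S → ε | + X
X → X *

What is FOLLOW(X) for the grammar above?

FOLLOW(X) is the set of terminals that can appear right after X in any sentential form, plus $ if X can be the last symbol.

We compute FOLLOW(X) using the standard algorithm.
FOLLOW(S) starts with {$}.
FIRST(S) = {+, ε}
FIRST(X) = {}
FOLLOW(S) = {$}
FOLLOW(X) = {$, *}
Therefore, FOLLOW(X) = {$, *}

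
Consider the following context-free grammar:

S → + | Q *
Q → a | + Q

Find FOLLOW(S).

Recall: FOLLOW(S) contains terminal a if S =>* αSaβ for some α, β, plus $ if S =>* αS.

We compute FOLLOW(S) using the standard algorithm.
FOLLOW(S) starts with {$}.
FIRST(Q) = {+, a}
FIRST(S) = {+, a}
FOLLOW(Q) = {*}
FOLLOW(S) = {$}
Therefore, FOLLOW(S) = {$}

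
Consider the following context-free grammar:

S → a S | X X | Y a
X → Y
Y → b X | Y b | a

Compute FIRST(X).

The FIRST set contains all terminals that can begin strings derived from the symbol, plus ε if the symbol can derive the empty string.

We compute FIRST(X) using the standard algorithm.
FIRST(S) = {a, b}
FIRST(X) = {a, b}
FIRST(Y) = {a, b}
Therefore, FIRST(X) = {a, b}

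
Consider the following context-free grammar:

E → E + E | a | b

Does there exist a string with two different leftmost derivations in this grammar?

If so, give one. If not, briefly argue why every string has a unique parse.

Yes - the string 'a + a + a + b + b' has two distinct leftmost derivations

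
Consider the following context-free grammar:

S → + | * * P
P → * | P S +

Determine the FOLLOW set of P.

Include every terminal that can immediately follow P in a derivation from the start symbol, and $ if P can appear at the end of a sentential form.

We compute FOLLOW(P) using the standard algorithm.
FOLLOW(S) starts with {$}.
FIRST(P) = {*}
FIRST(S) = {*, +}
FOLLOW(P) = {$, *, +}
FOLLOW(S) = {$, +}
Therefore, FOLLOW(P) = {$, *, +}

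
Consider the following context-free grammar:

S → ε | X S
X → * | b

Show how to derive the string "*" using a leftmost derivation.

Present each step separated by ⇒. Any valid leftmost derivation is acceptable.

S ⇒ X S ⇒ * S ⇒ *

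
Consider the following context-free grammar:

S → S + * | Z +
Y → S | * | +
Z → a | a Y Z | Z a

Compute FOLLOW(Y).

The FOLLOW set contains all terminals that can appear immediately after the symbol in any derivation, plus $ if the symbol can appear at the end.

We compute FOLLOW(Y) using the standard algorithm.
FOLLOW(S) starts with {$}.
FIRST(S) = {a}
FIRST(Y) = {*, +, a}
FIRST(Z) = {a}
FOLLOW(S) = {$, +, a}
FOLLOW(Y) = {a}
FOLLOW(Z) = {+, a}
Therefore, FOLLOW(Y) = {a}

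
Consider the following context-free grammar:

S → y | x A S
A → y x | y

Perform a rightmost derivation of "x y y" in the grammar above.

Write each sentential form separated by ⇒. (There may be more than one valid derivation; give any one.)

S ⇒ x A S ⇒ x A y ⇒ x y y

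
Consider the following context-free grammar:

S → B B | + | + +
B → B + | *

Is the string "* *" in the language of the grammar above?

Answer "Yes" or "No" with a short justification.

Yes - a valid derivation exists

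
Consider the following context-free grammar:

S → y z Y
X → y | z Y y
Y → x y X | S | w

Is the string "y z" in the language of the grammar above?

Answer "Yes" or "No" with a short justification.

No - no valid derivation exists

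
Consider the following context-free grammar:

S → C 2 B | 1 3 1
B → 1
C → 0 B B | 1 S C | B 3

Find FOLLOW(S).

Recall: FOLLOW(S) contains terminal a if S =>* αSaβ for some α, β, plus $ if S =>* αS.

We compute FOLLOW(S) using the standard algorithm.
FOLLOW(S) starts with {$}.
FIRST(B) = {1}
FIRST(C) = {0, 1}
FIRST(S) = {0, 1}
FOLLOW(B) = {$, 0, 1, 2, 3}
FOLLOW(C) = {2}
FOLLOW(S) = {$, 0, 1}
Therefore, FOLLOW(S) = {$, 0, 1}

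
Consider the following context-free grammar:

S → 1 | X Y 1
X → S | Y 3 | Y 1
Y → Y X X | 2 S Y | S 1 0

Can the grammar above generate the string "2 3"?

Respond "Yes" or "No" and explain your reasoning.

No - no valid derivation exists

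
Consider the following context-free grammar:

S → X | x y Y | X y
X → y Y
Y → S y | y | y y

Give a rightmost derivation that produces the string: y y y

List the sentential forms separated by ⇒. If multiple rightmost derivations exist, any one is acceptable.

S ⇒ X ⇒ y Y ⇒ y y y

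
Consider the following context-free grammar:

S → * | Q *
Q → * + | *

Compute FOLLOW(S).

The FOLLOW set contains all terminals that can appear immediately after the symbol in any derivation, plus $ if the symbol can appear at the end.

We compute FOLLOW(S) using the standard algorithm.
FOLLOW(S) starts with {$}.
FIRST(Q) = {*}
FIRST(S) = {*}
FOLLOW(Q) = {*}
FOLLOW(S) = {$}
Therefore, FOLLOW(S) = {$}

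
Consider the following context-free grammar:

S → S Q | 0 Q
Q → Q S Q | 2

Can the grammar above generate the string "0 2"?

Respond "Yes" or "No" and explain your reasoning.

Yes - a valid derivation exists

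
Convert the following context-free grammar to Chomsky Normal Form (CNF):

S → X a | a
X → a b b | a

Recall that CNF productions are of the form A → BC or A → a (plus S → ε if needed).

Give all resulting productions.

TA → a; S → a; TB → b; X → a; S → X TA; X → TA X0; X0 → TB TB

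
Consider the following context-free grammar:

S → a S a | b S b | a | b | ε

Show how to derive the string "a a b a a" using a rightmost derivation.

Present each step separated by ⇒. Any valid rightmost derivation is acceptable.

S ⇒ a S a ⇒ a a S a a ⇒ a a b a a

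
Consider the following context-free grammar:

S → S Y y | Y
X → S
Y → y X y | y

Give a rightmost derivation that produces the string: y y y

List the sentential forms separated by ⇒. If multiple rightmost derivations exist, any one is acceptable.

S ⇒ S Y y ⇒ S y y ⇒ Y y y ⇒ y y y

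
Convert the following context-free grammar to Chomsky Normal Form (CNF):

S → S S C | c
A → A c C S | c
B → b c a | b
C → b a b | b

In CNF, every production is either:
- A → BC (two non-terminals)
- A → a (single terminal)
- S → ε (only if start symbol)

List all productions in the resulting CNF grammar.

S → c; TC → c; A → c; TB → b; TA → a; B → b; C → b; S → S X0; X0 → S C; A → A X1; X1 → TC X2; X2 → C S; B → TB X3; X3 → TC TA; C → TB X4; X4 → TA TB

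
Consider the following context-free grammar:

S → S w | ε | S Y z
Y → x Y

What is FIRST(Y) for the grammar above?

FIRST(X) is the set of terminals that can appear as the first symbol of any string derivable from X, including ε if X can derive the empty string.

We compute FIRST(Y) using the standard algorithm.
FIRST(S) = {w, x, ε}
FIRST(Y) = {x}
Therefore, FIRST(Y) = {x}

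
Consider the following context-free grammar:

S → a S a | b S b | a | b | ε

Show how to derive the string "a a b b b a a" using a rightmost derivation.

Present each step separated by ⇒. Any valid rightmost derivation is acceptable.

S ⇒ a S a ⇒ a a S a a ⇒ a a b S b a a ⇒ a a b b b a a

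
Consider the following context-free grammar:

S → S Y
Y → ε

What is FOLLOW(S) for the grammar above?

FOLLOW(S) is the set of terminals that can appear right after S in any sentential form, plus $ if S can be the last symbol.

We compute FOLLOW(S) using the standard algorithm.
FOLLOW(S) starts with {$}.
FIRST(S) = {}
FIRST(Y) = {ε}
FOLLOW(S) = {$}
FOLLOW(Y) = {$}
Therefore, FOLLOW(S) = {$}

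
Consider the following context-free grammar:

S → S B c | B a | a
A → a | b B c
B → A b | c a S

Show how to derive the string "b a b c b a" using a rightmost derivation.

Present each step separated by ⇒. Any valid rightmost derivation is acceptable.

S ⇒ B a ⇒ A b a ⇒ b B c b a ⇒ b A b c b a ⇒ b a b c b a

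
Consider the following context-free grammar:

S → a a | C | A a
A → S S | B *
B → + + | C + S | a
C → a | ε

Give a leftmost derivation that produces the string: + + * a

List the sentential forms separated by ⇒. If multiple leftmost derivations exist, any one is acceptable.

S ⇒ A a ⇒ B * a ⇒ + + * a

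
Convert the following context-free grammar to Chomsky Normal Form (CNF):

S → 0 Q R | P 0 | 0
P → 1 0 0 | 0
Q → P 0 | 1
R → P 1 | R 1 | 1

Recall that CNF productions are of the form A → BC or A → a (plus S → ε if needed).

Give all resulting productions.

T0 → 0; S → 0; T1 → 1; P → 0; Q → 1; R → 1; S → T0 X0; X0 → Q R; S → P T0; P → T1 X1; X1 → T0 T0; Q → P T0; R → P T1; R → R T1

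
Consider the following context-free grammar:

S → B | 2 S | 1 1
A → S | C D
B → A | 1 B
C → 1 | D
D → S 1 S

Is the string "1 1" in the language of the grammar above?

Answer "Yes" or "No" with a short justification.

Yes - a valid derivation exists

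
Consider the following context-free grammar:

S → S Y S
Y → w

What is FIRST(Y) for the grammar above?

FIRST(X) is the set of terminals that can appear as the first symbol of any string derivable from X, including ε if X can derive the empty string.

We compute FIRST(Y) using the standard algorithm.
FIRST(S) = {}
FIRST(Y) = {w}
Therefore, FIRST(Y) = {w}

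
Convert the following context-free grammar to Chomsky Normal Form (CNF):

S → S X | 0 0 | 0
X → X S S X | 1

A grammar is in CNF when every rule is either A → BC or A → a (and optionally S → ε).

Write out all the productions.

T0 → 0; S → 0; X → 1; S → S X; S → T0 T0; X → X X0; X0 → S X1; X1 → S X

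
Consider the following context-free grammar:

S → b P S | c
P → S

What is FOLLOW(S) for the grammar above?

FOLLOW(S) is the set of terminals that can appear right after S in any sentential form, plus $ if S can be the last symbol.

We compute FOLLOW(S) using the standard algorithm.
FOLLOW(S) starts with {$}.
FIRST(P) = {b, c}
FIRST(S) = {b, c}
FOLLOW(P) = {b, c}
FOLLOW(S) = {$, b, c}
Therefore, FOLLOW(S) = {$, b, c}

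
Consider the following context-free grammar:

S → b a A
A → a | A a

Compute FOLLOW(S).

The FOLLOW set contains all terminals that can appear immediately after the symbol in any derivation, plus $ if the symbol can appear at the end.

We compute FOLLOW(S) using the standard algorithm.
FOLLOW(S) starts with {$}.
FIRST(A) = {a}
FIRST(S) = {b}
FOLLOW(A) = {$, a}
FOLLOW(S) = {$}
Therefore, FOLLOW(S) = {$}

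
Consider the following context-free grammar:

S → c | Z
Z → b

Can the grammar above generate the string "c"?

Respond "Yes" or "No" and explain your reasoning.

Yes - a valid derivation exists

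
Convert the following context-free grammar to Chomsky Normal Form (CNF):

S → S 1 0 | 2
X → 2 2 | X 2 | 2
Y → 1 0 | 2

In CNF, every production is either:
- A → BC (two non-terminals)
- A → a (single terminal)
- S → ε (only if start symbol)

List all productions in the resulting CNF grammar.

T1 → 1; T0 → 0; S → 2; T2 → 2; X → 2; Y → 2; S → S X0; X0 → T1 T0; X → T2 T2; X → X T2; Y → T1 T0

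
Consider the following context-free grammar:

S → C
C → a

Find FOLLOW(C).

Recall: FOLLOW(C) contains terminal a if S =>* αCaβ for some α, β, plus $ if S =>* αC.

We compute FOLLOW(C) using the standard algorithm.
FOLLOW(S) starts with {$}.
FIRST(C) = {a}
FIRST(S) = {a}
FOLLOW(C) = {$}
FOLLOW(S) = {$}
Therefore, FOLLOW(C) = {$}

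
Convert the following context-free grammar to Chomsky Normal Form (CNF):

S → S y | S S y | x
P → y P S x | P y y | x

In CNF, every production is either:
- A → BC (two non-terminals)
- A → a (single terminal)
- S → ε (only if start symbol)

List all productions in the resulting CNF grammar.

TY → y; S → x; TX → x; P → x; S → S TY; S → S X0; X0 → S TY; P → TY X1; X1 → P X2; X2 → S TX; P → P X3; X3 → TY TY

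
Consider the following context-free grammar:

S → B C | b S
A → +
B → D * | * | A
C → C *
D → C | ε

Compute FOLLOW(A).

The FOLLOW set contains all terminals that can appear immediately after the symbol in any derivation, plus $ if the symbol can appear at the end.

We compute FOLLOW(A) using the standard algorithm.
FOLLOW(S) starts with {$}.
FIRST(A) = {+}
FIRST(B) = {*, +}
FIRST(C) = {}
FIRST(D) = {ε}
FIRST(S) = {*, +, b}
FOLLOW(A) = {}
FOLLOW(B) = {}
FOLLOW(C) = {$, *}
FOLLOW(D) = {*}
FOLLOW(S) = {$}
Therefore, FOLLOW(A) = {}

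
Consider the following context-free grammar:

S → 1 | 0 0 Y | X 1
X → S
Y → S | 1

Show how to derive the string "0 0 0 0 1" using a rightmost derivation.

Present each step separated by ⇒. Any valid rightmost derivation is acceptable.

S ⇒ 0 0 Y ⇒ 0 0 S ⇒ 0 0 0 0 Y ⇒ 0 0 0 0 1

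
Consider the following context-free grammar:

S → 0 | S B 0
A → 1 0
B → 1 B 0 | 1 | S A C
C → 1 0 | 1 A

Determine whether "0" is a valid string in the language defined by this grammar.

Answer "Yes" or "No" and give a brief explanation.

Yes - a valid derivation exists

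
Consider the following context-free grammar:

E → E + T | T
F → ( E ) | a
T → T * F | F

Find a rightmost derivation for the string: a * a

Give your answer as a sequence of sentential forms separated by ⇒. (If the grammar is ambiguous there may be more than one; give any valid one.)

E ⇒ T ⇒ T * F ⇒ T * a ⇒ F * a ⇒ a * a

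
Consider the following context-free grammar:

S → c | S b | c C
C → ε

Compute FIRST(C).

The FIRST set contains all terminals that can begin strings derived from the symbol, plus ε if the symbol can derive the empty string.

We compute FIRST(C) using the standard algorithm.
FIRST(C) = {ε}
FIRST(S) = {c}
Therefore, FIRST(C) = {ε}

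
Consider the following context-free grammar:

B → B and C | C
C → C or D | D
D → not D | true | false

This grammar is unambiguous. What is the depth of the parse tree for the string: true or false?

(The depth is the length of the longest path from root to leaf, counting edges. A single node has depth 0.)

4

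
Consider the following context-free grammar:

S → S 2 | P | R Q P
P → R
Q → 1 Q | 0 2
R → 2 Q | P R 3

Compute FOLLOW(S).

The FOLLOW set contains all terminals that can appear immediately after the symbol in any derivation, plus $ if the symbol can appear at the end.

We compute FOLLOW(S) using the standard algorithm.
FOLLOW(S) starts with {$}.
FIRST(P) = {2}
FIRST(Q) = {0, 1}
FIRST(R) = {2}
FIRST(S) = {2}
FOLLOW(P) = {$, 2}
FOLLOW(Q) = {$, 0, 1, 2, 3}
FOLLOW(R) = {$, 0, 1, 2, 3}
FOLLOW(S) = {$, 2}
Therefore, FOLLOW(S) = {$, 2}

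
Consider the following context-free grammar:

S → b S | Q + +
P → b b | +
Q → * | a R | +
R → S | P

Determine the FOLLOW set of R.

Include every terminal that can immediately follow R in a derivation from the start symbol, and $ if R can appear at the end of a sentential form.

We compute FOLLOW(R) using the standard algorithm.
FOLLOW(S) starts with {$}.
FIRST(P) = {+, b}
FIRST(Q) = {*, +, a}
FIRST(R) = {*, +, a, b}
FIRST(S) = {*, +, a, b}
FOLLOW(P) = {+}
FOLLOW(Q) = {+}
FOLLOW(R) = {+}
FOLLOW(S) = {$, +}
Therefore, FOLLOW(R) = {+}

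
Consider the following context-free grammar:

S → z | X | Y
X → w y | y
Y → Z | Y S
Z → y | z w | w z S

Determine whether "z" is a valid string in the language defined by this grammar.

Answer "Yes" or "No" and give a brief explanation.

Yes - a valid derivation exists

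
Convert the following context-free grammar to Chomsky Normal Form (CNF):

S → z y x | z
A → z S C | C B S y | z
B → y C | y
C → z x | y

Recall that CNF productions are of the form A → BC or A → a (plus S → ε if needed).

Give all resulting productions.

TZ → z; TY → y; TX → x; S → z; A → z; B → y; C → y; S → TZ X0; X0 → TY TX; A → TZ X1; X1 → S C; A → C X2; X2 → B X3; X3 → S TY; B → TY C; C → TZ TX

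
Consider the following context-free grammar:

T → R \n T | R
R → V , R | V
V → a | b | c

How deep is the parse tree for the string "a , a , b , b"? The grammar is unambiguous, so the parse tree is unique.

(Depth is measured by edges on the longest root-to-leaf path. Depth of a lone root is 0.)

6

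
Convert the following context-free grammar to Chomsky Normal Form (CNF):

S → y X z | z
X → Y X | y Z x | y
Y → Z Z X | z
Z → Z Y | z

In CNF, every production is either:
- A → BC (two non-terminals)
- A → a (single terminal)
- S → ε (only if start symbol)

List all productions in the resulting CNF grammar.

TY → y; TZ → z; S → z; TX → x; X → y; Y → z; Z → z; S → TY X0; X0 → X TZ; X → Y X; X → TY X1; X1 → Z TX; Y → Z X2; X2 → Z X; Z → Z Y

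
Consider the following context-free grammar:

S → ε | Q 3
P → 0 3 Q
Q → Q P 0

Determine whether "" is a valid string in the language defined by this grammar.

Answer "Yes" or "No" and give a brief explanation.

Yes - a valid derivation exists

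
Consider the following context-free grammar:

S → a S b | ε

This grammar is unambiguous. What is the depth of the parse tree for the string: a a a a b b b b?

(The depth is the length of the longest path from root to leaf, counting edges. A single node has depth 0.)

5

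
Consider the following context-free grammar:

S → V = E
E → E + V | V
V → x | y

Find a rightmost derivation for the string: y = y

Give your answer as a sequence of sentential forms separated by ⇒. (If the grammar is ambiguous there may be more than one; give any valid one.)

S ⇒ V = E ⇒ V = V ⇒ V = y ⇒ y = y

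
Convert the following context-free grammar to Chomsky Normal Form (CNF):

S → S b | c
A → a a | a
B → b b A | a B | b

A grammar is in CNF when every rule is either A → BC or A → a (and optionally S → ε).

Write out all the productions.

TB → b; S → c; TA → a; A → a; B → b; S → S TB; A → TA TA; B → TB X0; X0 → TB A; B → TA B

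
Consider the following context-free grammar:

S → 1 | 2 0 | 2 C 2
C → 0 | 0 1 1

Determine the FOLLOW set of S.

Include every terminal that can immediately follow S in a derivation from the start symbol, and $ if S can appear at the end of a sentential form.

We compute FOLLOW(S) using the standard algorithm.
FOLLOW(S) starts with {$}.
FIRST(C) = {0}
FIRST(S) = {1, 2}
FOLLOW(C) = {2}
FOLLOW(S) = {$}
Therefore, FOLLOW(S) = {$}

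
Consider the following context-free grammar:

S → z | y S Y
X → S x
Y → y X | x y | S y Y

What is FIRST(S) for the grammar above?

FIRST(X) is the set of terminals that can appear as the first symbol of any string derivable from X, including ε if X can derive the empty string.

We compute FIRST(S) using the standard algorithm.
FIRST(S) = {y, z}
FIRST(X) = {y, z}
FIRST(Y) = {x, y, z}
Therefore, FIRST(S) = {y, z}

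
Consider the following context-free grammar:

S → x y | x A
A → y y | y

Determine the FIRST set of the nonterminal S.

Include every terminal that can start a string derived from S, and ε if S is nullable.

We compute FIRST(S) using the standard algorithm.
FIRST(A) = {y}
FIRST(S) = {x}
Therefore, FIRST(S) = {x}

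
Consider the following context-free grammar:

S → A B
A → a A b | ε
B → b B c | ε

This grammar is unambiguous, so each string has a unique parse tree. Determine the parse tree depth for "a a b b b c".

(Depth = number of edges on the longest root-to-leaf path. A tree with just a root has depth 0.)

4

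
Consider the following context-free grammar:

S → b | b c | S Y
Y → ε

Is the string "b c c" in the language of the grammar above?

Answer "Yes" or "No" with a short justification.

No - no valid derivation exists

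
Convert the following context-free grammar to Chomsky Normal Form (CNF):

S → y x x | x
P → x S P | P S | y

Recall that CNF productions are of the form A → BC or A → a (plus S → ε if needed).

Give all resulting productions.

TY → y; TX → x; S → x; P → y; S → TY X0; X0 → TX TX; P → TX X1; X1 → S P; P → P S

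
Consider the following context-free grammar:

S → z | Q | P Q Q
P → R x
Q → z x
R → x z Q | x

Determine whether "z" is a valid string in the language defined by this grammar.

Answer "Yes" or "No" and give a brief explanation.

Yes - a valid derivation exists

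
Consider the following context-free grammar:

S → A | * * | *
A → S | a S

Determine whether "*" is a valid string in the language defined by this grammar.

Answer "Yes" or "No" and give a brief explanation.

Yes - a valid derivation exists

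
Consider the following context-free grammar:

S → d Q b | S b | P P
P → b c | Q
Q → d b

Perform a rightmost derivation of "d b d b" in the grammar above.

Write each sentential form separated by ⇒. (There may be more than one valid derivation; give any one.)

S ⇒ P P ⇒ P Q ⇒ P d b ⇒ Q d b ⇒ d b d b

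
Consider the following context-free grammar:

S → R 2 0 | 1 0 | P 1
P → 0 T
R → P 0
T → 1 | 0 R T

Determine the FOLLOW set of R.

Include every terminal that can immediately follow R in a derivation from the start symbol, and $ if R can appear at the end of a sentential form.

We compute FOLLOW(R) using the standard algorithm.
FOLLOW(S) starts with {$}.
FIRST(P) = {0}
FIRST(R) = {0}
FIRST(S) = {0, 1}
FIRST(T) = {0, 1}
FOLLOW(P) = {0, 1}
FOLLOW(R) = {0, 1, 2}
FOLLOW(S) = {$}
FOLLOW(T) = {0, 1}
Therefore, FOLLOW(R) = {0, 1, 2}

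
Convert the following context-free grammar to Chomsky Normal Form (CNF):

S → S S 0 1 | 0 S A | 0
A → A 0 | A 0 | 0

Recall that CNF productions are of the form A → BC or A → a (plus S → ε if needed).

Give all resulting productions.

T0 → 0; T1 → 1; S → 0; A → 0; S → S X0; X0 → S X1; X1 → T0 T1; S → T0 X2; X2 → S A; A → A T0; A → A T0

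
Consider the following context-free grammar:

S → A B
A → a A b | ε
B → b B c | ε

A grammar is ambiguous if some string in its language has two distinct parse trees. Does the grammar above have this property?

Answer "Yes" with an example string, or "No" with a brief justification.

No - the grammar is unambiguous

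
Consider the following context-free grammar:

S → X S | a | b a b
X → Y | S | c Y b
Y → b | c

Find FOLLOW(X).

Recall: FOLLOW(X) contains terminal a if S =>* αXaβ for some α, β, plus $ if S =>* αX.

We compute FOLLOW(X) using the standard algorithm.
FOLLOW(S) starts with {$}.
FIRST(S) = {a, b, c}
FIRST(X) = {a, b, c}
FIRST(Y) = {b, c}
FOLLOW(S) = {$, a, b, c}
FOLLOW(X) = {a, b, c}
FOLLOW(Y) = {a, b, c}
Therefore, FOLLOW(X) = {a, b, c}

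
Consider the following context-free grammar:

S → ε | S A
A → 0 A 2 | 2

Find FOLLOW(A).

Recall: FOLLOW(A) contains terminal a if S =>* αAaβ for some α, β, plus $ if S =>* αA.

We compute FOLLOW(A) using the standard algorithm.
FOLLOW(S) starts with {$}.
FIRST(A) = {0, 2}
FIRST(S) = {0, 2, ε}
FOLLOW(A) = {$, 0, 2}
FOLLOW(S) = {$, 0, 2}
Therefore, FOLLOW(A) = {$, 0, 2}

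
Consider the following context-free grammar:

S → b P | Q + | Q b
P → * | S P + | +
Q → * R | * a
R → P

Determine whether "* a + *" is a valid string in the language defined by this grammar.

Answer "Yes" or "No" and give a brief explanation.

No - no valid derivation exists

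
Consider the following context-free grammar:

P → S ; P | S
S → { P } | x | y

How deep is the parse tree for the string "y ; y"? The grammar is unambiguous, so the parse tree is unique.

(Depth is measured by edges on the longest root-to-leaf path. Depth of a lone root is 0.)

3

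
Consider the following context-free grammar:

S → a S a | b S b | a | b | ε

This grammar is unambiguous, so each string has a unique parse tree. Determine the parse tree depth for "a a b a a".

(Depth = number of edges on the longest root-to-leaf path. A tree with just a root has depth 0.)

3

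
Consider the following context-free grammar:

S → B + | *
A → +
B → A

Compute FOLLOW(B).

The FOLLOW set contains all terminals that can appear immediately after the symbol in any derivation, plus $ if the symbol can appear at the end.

We compute FOLLOW(B) using the standard algorithm.
FOLLOW(S) starts with {$}.
FIRST(A) = {+}
FIRST(B) = {+}
FIRST(S) = {*, +}
FOLLOW(A) = {+}
FOLLOW(B) = {+}
FOLLOW(S) = {$}
Therefore, FOLLOW(B) = {+}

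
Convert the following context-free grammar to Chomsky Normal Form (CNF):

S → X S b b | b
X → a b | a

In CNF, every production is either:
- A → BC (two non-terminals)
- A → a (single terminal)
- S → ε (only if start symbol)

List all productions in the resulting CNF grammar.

TB → b; S → b; TA → a; X → a; S → X X0; X0 → S X1; X1 → TB TB; X → TA TB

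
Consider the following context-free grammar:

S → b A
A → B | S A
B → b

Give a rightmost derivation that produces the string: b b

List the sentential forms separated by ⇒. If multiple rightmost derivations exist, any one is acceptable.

S ⇒ b A ⇒ b B ⇒ b b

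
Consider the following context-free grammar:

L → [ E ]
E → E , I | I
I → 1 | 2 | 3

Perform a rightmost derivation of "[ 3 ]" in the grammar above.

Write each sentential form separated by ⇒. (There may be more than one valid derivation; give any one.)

L ⇒ [ E ] ⇒ [ I ] ⇒ [ 3 ]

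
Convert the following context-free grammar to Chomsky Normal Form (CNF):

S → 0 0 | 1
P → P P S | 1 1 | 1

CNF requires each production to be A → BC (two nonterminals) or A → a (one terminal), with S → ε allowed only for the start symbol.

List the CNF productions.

T0 → 0; S → 1; T1 → 1; P → 1; S → T0 T0; P → P X0; X0 → P S; P → T1 T1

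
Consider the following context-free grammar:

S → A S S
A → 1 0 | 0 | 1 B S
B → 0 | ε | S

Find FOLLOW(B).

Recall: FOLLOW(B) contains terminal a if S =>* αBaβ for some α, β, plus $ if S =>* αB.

We compute FOLLOW(B) using the standard algorithm.
FOLLOW(S) starts with {$}.
FIRST(A) = {0, 1}
FIRST(B) = {0, 1, ε}
FIRST(S) = {0, 1}
FOLLOW(A) = {0, 1}
FOLLOW(B) = {0, 1}
FOLLOW(S) = {$, 0, 1}
Therefore, FOLLOW(B) = {0, 1}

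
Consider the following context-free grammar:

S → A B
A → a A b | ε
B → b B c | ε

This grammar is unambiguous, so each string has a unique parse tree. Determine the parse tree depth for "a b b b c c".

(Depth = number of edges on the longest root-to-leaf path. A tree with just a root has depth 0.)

4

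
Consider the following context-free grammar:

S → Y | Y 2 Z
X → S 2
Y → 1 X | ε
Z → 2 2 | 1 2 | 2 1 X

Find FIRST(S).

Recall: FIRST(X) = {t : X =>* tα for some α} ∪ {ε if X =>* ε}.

We compute FIRST(S) using the standard algorithm.
FIRST(S) = {1, 2, ε}
FIRST(X) = {1, 2}
FIRST(Y) = {1, ε}
FIRST(Z) = {1, 2}
Therefore, FIRST(S) = {1, 2, ε}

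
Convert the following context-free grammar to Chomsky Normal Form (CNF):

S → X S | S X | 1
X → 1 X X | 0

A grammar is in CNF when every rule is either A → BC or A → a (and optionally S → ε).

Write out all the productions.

S → 1; T1 → 1; X → 0; S → X S; S → S X; X → T1 X0; X0 → X X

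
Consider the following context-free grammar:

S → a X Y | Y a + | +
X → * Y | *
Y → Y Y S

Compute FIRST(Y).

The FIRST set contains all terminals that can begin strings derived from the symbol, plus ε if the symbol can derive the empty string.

We compute FIRST(Y) using the standard algorithm.
FIRST(S) = {+, a}
FIRST(X) = {*}
FIRST(Y) = {}
Therefore, FIRST(Y) = {}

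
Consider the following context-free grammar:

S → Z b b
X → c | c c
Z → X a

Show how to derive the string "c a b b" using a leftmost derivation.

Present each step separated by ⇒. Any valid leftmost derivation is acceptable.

S ⇒ Z b b ⇒ X a b b ⇒ c a b b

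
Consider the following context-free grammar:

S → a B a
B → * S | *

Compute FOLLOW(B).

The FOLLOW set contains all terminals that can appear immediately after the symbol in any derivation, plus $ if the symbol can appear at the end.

We compute FOLLOW(B) using the standard algorithm.
FOLLOW(S) starts with {$}.
FIRST(B) = {*}
FIRST(S) = {a}
FOLLOW(B) = {a}
FOLLOW(S) = {$, a}
Therefore, FOLLOW(B) = {a}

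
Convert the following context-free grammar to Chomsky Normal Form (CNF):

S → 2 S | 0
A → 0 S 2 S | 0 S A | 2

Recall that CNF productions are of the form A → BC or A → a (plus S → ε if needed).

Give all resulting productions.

T2 → 2; S → 0; T0 → 0; A → 2; S → T2 S; A → T0 X0; X0 → S X1; X1 → T2 S; A → T0 X2; X2 → S A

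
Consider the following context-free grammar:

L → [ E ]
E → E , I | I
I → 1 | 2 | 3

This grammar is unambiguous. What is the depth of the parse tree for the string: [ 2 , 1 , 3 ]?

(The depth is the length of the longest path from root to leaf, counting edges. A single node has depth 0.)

5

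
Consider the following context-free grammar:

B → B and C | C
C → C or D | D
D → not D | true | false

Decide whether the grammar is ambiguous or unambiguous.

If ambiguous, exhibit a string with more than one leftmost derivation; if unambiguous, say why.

Unambiguous - every string in the language has a unique leftmost derivation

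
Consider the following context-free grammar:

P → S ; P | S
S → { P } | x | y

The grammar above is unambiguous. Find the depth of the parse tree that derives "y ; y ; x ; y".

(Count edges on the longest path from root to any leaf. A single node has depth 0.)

5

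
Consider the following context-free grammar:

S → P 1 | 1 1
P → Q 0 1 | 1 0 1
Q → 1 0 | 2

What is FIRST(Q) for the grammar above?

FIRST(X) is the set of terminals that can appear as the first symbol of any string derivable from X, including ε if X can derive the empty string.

We compute FIRST(Q) using the standard algorithm.
FIRST(P) = {1, 2}
FIRST(Q) = {1, 2}
FIRST(S) = {1, 2}
Therefore, FIRST(Q) = {1, 2}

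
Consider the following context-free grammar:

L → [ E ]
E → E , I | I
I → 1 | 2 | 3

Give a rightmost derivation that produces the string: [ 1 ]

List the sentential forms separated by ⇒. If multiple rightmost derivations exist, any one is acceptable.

L ⇒ [ E ] ⇒ [ I ] ⇒ [ 1 ]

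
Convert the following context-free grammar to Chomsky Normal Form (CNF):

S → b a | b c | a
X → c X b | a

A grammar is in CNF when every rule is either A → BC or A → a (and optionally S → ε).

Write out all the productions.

TB → b; TA → a; TC → c; S → a; X → a; S → TB TA; S → TB TC; X → TC X0; X0 → X TB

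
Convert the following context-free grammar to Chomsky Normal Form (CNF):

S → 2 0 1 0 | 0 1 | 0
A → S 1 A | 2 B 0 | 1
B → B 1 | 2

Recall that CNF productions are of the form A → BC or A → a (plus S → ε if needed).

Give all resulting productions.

T2 → 2; T0 → 0; T1 → 1; S → 0; A → 1; B → 2; S → T2 X0; X0 → T0 X1; X1 → T1 T0; S → T0 T1; A → S X2; X2 → T1 A; A → T2 X3; X3 → B T0; B → B T1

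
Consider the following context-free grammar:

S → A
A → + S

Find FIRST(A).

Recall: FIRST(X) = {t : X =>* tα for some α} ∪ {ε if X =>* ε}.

We compute FIRST(A) using the standard algorithm.
FIRST(A) = {+}
FIRST(S) = {+}
Therefore, FIRST(A) = {+}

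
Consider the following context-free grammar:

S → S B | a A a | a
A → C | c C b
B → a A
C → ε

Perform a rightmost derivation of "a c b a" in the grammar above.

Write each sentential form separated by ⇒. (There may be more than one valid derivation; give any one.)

S ⇒ a A a ⇒ a c C b a ⇒ a c b a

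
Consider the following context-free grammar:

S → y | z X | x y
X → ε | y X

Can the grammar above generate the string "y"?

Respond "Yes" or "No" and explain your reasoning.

Yes - a valid derivation exists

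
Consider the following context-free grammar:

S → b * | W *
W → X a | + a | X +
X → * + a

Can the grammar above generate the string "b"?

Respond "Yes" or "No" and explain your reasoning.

No - no valid derivation exists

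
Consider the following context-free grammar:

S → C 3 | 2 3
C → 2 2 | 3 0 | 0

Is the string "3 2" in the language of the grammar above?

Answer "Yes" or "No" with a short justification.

No - no valid derivation exists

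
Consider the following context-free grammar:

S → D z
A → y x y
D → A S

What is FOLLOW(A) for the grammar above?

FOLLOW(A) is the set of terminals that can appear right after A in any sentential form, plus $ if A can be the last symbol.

We compute FOLLOW(A) using the standard algorithm.
FOLLOW(S) starts with {$}.
FIRST(A) = {y}
FIRST(D) = {y}
FIRST(S) = {y}
FOLLOW(A) = {y}
FOLLOW(D) = {z}
FOLLOW(S) = {$, z}
Therefore, FOLLOW(A) = {y}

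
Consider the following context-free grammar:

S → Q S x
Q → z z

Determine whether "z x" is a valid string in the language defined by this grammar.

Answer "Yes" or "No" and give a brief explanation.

No - no valid derivation exists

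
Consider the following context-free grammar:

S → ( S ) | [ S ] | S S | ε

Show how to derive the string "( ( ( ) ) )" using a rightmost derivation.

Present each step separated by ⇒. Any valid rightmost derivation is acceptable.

S ⇒ ( S ) ⇒ ( ( S ) ) ⇒ ( ( ( S ) ) ) ⇒ ( ( ( ) ) )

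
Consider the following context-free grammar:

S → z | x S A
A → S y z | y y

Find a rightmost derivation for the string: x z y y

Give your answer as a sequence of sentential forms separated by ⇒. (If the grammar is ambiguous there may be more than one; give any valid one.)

S ⇒ x S A ⇒ x S y y ⇒ x z y y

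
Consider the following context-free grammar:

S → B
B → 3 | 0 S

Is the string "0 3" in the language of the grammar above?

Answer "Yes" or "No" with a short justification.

Yes - a valid derivation exists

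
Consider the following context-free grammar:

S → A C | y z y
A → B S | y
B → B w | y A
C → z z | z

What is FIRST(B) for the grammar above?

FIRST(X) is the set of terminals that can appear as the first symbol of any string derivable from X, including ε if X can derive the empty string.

We compute FIRST(B) using the standard algorithm.
FIRST(A) = {y}
FIRST(B) = {y}
FIRST(C) = {z}
FIRST(S) = {y}
Therefore, FIRST(B) = {y}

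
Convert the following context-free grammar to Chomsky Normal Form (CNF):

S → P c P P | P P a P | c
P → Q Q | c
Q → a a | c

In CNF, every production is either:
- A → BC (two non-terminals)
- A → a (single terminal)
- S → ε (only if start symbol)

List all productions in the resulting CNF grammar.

TC → c; TA → a; S → c; P → c; Q → c; S → P X0; X0 → TC X1; X1 → P P; S → P X2; X2 → P X3; X3 → TA P; P → Q Q; Q → TA TA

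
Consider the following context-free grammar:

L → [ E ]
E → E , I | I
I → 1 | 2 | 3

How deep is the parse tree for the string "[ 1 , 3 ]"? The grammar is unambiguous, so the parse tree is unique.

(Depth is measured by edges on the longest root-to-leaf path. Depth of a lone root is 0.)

4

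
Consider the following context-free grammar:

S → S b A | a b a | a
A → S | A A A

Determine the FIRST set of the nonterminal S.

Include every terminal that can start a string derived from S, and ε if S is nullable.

We compute FIRST(S) using the standard algorithm.
FIRST(A) = {a}
FIRST(S) = {a}
Therefore, FIRST(S) = {a}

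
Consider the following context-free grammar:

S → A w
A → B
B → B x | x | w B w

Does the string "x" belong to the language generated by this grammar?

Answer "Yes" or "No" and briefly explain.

No - no valid derivation exists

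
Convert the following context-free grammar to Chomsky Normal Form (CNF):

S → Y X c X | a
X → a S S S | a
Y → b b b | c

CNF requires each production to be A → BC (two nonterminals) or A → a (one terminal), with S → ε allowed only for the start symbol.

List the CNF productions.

TC → c; S → a; TA → a; X → a; TB → b; Y → c; S → Y X0; X0 → X X1; X1 → TC X; X → TA X2; X2 → S X3; X3 → S S; Y → TB X4; X4 → TB TB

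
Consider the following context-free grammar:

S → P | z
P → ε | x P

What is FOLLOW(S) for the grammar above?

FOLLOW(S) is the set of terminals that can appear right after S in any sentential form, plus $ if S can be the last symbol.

We compute FOLLOW(S) using the standard algorithm.
FOLLOW(S) starts with {$}.
FIRST(P) = {x, ε}
FIRST(S) = {x, z, ε}
FOLLOW(P) = {$}
FOLLOW(S) = {$}
Therefore, FOLLOW(S) = {$}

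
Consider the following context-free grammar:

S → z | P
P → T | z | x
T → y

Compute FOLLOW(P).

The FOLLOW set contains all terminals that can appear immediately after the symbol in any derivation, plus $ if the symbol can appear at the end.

We compute FOLLOW(P) using the standard algorithm.
FOLLOW(S) starts with {$}.
FIRST(P) = {x, y, z}
FIRST(S) = {x, y, z}
FIRST(T) = {y}
FOLLOW(P) = {$}
FOLLOW(S) = {$}
FOLLOW(T) = {$}
Therefore, FOLLOW(P) = {$}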